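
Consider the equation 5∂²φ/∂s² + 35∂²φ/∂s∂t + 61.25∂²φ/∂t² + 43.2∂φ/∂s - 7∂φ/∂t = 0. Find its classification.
Parabolic. (A = 5, B = 35, C = 61.25 gives B² - 4AC = 0.)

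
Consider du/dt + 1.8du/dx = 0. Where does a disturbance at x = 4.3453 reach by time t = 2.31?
At x = 8.5033. The characteristic carries data from (4.3453, 0) to (8.5033, 2.31).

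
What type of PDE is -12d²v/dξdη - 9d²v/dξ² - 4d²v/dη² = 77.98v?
Rewriting in standard form: -9d²v/dξ² - 12d²v/dξdη - 4d²v/dη² - 77.98v = 0. With A = -9, B = -12, C = -4, the discriminant is 0. This is a parabolic PDE.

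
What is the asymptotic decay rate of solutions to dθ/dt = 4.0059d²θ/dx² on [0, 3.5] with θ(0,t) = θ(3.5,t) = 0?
Eigenvalues: λₙ = 4.0059n²π²/3.5².
First three modes:
  n=1: λ₁ = 4.0059π²/3.5² ≈ 3.227
  n=2: λ₂ = 16.0236π²/3.5² ≈ 12.91 (4× faster decay)
  n=3: λ₃ = 36.0531π²/3.5² ≈ 29.047 (9× faster decay)
As t → ∞, higher modes decay exponentially faster. The n=1 mode dominates: θ ~ c₁ sin(πx/3.5) e^{-λ₁t}.
Decay rate: λ₁ = 4.0059π²/3.5² ≈ 3.227.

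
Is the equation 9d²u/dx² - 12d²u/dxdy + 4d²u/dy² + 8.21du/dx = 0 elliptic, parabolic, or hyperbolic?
Computing B² - 4AC with A = 9, B = -12, C = 4: discriminant = 0 (zero). Answer: parabolic.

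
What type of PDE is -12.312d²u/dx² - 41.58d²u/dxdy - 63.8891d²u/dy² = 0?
With A = -12.312, B = -41.58, C = -63.8891, the discriminant is -1417.5139968. This is an elliptic PDE.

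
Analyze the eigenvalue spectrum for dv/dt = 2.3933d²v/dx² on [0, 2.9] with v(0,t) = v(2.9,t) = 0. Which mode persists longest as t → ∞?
Eigenvalues: λₙ = 2.3933n²π²/2.9².
First three modes:
  n=1: λ₁ = 2.3933π²/2.9² ≈ 2.809
  n=2: λ₂ = 9.5732π²/2.9² ≈ 11.235 (4× faster decay)
  n=3: λ₃ = 21.5397π²/2.9² ≈ 25.278 (9× faster decay)
As t → ∞, higher modes decay exponentially faster. The n=1 mode dominates: v ~ c₁ sin(πx/2.9) e^{-λ₁t}.
Decay rate: λ₁ = 2.3933π²/2.9² ≈ 2.809.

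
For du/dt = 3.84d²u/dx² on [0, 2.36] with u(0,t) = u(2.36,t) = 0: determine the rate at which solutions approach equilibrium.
Eigenvalues: λₙ = 3.84n²π²/2.36².
First three modes:
  n=1: λ₁ = 3.84π²/2.36² ≈ 6.805
  n=2: λ₂ = 15.36π²/2.36² ≈ 27.219 (4× faster decay)
  n=3: λ₃ = 34.56π²/2.36² ≈ 61.242 (9× faster decay)
As t → ∞, higher modes decay exponentially faster. The n=1 mode dominates: u ~ c₁ sin(πx/2.36) e^{-λ₁t}.
Decay rate: λ₁ = 3.84π²/2.36² ≈ 6.805.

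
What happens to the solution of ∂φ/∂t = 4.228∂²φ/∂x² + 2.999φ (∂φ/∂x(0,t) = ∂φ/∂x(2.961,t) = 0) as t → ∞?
φ grows unboundedly. With Neumann BCs the constant mode has diffusion eigenvalue 0, so any r > 0 makes it grow like e^(2.999t); solution grows exponentially.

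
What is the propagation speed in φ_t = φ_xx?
Infinite. The heat equation is parabolic, not hyperbolic, so disturbances propagate instantly.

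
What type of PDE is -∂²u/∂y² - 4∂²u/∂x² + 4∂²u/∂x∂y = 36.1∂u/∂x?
Rewriting in standard form: -4∂²u/∂x² + 4∂²u/∂x∂y - ∂²u/∂y² - 36.1∂u/∂x = 0. With A = -4, B = 4, C = -1, the discriminant is 0. This is a parabolic PDE.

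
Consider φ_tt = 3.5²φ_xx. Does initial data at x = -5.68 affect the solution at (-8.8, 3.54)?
Yes. The domain of dependence is [-21.19, 3.59], and -5.68 ∈ [-21.19, 3.59].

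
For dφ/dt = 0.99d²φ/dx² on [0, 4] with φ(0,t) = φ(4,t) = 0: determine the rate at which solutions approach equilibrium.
Eigenvalues: λₙ = 0.99n²π²/4².
First three modes:
  n=1: λ₁ = 0.99π²/4² ≈ 0.611
  n=2: λ₂ = 3.96π²/4² ≈ 2.443 (4× faster decay)
  n=3: λ₃ = 8.91π²/4² ≈ 5.496 (9× faster decay)
As t → ∞, higher modes decay exponentially faster. The n=1 mode dominates: φ ~ c₁ sin(πx/4) e^{-λ₁t}.
Decay rate: λ₁ = 0.99π²/4² ≈ 0.611.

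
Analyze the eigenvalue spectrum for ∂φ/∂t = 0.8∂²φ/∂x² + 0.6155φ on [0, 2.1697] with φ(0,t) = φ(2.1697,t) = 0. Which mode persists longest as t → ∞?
Eigenvalues: λₙ = 0.8n²π²/2.1697² - 0.6155.
First three modes:
  n=1: λ₁ = 0.8π²/2.1697² - 0.6155 ≈ 1.062
  n=2: λ₂ = 3.2π²/2.1697² - 0.6155 ≈ 6.093
  n=3: λ₃ = 7.2π²/2.1697² - 0.6155 ≈ 14.479
Since 0.8π²/2.1697² ≈ 1.677 > 0.6155, all λₙ > 0.
The n=1 mode decays slowest → dominates as t → ∞.
Asymptotic: φ ~ c₁ sin(πx/2.1697) e^{-λ₁t} with decay rate λ₁ ≈ 1.062.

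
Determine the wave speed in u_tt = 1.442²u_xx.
Speed = 1.442. Information travels along characteristics x = x₀ ± 1.442t.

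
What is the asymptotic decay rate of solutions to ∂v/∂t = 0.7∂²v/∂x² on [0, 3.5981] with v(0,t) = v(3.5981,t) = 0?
Eigenvalues: λₙ = 0.7n²π²/3.5981².
First three modes:
  n=1: λ₁ = 0.7π²/3.5981² ≈ 0.534
  n=2: λ₂ = 2.8π²/3.5981² ≈ 2.135 (4× faster decay)
  n=3: λ₃ = 6.3π²/3.5981² ≈ 4.803 (9× faster decay)
As t → ∞, higher modes decay exponentially faster. The n=1 mode dominates: v ~ c₁ sin(πx/3.5981) e^{-λ₁t}.
Decay rate: λ₁ = 0.7π²/3.5981² ≈ 0.534.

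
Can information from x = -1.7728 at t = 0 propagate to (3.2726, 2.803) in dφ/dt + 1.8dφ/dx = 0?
Yes. The characteristic through (3.2726, 2.803) passes through x = -1.7728.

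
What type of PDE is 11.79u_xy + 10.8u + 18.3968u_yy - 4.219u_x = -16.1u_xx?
Rewriting in standard form: 16.1u_xx + 11.79u_xy + 18.3968u_yy - 4.219u_x + 10.8u = 0. With A = 16.1, B = 11.79, C = 18.3968, the discriminant is -1045.74982. This is an elliptic PDE.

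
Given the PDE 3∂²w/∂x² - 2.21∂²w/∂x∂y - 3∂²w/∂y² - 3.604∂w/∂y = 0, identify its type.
The second-order coefficients are A = 3, B = -2.21, C = -3. Since B² - 4AC = 40.8841 > 0, this is a hyperbolic PDE.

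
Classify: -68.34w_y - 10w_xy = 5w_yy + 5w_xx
Rewriting in standard form: -5w_xx - 10w_xy - 5w_yy - 68.34w_y = 0. Parabolic (discriminant = 0).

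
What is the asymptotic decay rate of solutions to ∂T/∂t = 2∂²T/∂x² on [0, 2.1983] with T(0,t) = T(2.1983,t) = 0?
Eigenvalues: λₙ = 2n²π²/2.1983².
First three modes:
  n=1: λ₁ = 2π²/2.1983² ≈ 4.085
  n=2: λ₂ = 8π²/2.1983² ≈ 16.339 (4× faster decay)
  n=3: λ₃ = 18π²/2.1983² ≈ 36.762 (9× faster decay)
As t → ∞, higher modes decay exponentially faster. The n=1 mode dominates: T ~ c₁ sin(πx/2.1983) e^{-λ₁t}.
Decay rate: λ₁ = 2π²/2.1983² ≈ 4.085.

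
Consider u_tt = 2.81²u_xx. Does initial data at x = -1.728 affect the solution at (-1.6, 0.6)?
Yes. The domain of dependence is [-3.286, 0.086], and -1.728 ∈ [-3.286, 0.086].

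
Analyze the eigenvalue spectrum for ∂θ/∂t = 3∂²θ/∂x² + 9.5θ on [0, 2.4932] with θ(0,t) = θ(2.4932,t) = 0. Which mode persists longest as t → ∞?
Eigenvalues: λₙ = 3n²π²/2.4932² - 9.5.
First three modes:
  n=1: λ₁ = 3π²/2.4932² - 9.5 ≈ -4.737
  n=2: λ₂ = 12π²/2.4932² - 9.5 ≈ 9.553
  n=3: λ₃ = 27π²/2.4932² - 9.5 ≈ 33.37
Since 3π²/2.4932² ≈ 4.763 < 9.5, λ₁ < 0.
The n=1 mode grows fastest (−λₙ is largest for n=1) → dominates.
Asymptotic: θ ~ c₁ sin(πx/2.4932) e^{4.737t} (exponential growth at rate −λ₁ ≈ 4.737).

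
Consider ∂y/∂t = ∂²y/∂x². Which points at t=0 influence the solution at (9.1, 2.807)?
The entire real line. The heat equation has infinite propagation speed: any initial disturbance instantly affects all points (though exponentially small far away).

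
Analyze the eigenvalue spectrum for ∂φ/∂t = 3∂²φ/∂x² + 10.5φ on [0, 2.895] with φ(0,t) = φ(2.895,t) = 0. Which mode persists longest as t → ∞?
Eigenvalues: λₙ = 3n²π²/2.895² - 10.5.
First three modes:
  n=1: λ₁ = 3π²/2.895² - 10.5 ≈ -6.967
  n=2: λ₂ = 12π²/2.895² - 10.5 ≈ 3.631
  n=3: λ₃ = 27π²/2.895² - 10.5 ≈ 21.296
Since 3π²/2.895² ≈ 3.533 < 10.5, λ₁ < 0.
The n=1 mode grows fastest (−λₙ is largest for n=1) → dominates.
Asymptotic: φ ~ c₁ sin(πx/2.895) e^{6.967t} (exponential growth at rate −λ₁ ≈ 6.967).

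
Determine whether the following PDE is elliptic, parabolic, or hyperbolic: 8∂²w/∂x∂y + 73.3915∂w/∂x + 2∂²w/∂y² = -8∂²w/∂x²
Rewriting in standard form: 8∂²w/∂x² + 8∂²w/∂x∂y + 2∂²w/∂y² + 73.3915∂w/∂x = 0. Coefficients: A = 8, B = 8, C = 2. B² - 4AC = 0, which is zero, so the equation is parabolic.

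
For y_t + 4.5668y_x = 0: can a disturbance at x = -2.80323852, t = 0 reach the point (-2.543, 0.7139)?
No. Only data at x = -5.80323852 affects (-2.543, 0.7139). Advection has one-way propagation along characteristics.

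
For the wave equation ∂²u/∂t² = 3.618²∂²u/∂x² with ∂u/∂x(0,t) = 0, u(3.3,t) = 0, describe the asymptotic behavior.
u oscillates (no decay). Energy is conserved; the solution oscillates indefinitely as standing waves.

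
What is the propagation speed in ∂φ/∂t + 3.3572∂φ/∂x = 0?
Speed = 3.3572. Information travels along x - 3.3572t = const (rightward).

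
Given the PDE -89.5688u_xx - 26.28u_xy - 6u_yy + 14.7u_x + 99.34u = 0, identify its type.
The second-order coefficients are A = -89.5688, B = -26.28, C = -6. Since B² - 4AC = -1459.0128 < 0, this is an elliptic PDE.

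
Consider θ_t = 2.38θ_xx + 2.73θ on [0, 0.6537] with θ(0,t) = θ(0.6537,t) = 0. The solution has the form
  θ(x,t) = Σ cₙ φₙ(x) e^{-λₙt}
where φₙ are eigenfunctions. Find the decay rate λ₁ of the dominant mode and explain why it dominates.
Eigenvalues: λₙ = 2.38n²π²/0.6537² - 2.73.
First three modes:
  n=1: λ₁ = 2.38π²/0.6537² - 2.73 ≈ 52.239
  n=2: λ₂ = 9.52π²/0.6537² - 2.73 ≈ 217.147
  n=3: λ₃ = 21.42π²/0.6537² - 2.73 ≈ 491.993
Since 2.38π²/0.6537² ≈ 54.969 > 2.73, all λₙ > 0.
The n=1 mode decays slowest → dominates as t → ∞.
Asymptotic: θ ~ c₁ sin(πx/0.6537) e^{-λ₁t} with decay rate λ₁ ≈ 52.239.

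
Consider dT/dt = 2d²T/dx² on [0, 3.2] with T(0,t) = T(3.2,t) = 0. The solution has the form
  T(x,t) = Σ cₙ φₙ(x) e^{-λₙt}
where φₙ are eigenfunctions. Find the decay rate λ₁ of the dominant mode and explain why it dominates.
Eigenvalues: λₙ = 2n²π²/3.2².
First three modes:
  n=1: λ₁ = 2π²/3.2² ≈ 1.928
  n=2: λ₂ = 8π²/3.2² ≈ 7.711 (4× faster decay)
  n=3: λ₃ = 18π²/3.2² ≈ 17.349 (9× faster decay)
As t → ∞, higher modes decay exponentially faster. The n=1 mode dominates: T ~ c₁ sin(πx/3.2) e^{-λ₁t}.
Decay rate: λ₁ = 2π²/3.2² ≈ 1.928.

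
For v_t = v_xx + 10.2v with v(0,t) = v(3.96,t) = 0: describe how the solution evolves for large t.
v grows unboundedly. Reaction dominates diffusion (r=10.2 > κπ²/L²≈0.63); solution grows exponentially.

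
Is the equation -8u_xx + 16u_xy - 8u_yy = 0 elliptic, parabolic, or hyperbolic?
Computing B² - 4AC with A = -8, B = 16, C = -8: discriminant = 0 (zero). Answer: parabolic.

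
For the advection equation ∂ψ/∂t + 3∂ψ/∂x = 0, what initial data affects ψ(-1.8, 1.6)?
A single point: x = -6.6. The characteristic through (-1.8, 1.6) is x - 3t = const, so x = -1.8 - 3·1.6 = -6.6.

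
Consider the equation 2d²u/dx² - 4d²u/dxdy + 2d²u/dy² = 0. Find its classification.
Parabolic. (A = 2, B = -4, C = 2 gives B² - 4AC = 0.)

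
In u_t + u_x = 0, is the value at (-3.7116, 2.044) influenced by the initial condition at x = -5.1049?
No. Only data at x = -5.7556 affects (-3.7116, 2.044). Advection has one-way propagation along characteristics.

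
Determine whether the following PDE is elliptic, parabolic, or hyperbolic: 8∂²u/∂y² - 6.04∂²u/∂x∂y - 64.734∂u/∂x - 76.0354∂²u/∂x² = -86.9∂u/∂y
Rewriting in standard form: -76.0354∂²u/∂x² - 6.04∂²u/∂x∂y + 8∂²u/∂y² - 64.734∂u/∂x + 86.9∂u/∂y = 0. Coefficients: A = -76.0354, B = -6.04, C = 8. B² - 4AC = 2469.6144, which is positive, so the equation is hyperbolic.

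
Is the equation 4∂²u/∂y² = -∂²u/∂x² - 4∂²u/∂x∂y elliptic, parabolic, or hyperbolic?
Rewriting in standard form: ∂²u/∂x² + 4∂²u/∂x∂y + 4∂²u/∂y² = 0. Computing B² - 4AC with A = 1, B = 4, C = 4: discriminant = 0 (zero). Answer: parabolic.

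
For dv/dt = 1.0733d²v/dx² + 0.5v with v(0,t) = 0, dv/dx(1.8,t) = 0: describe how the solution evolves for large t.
v → 0. Diffusion dominates reaction (r=0.5 < κπ²/(4L²)≈0.82); solution decays.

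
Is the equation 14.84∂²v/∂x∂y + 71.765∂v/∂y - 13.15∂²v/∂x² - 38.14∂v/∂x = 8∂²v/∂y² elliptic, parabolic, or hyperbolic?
Rewriting in standard form: -13.15∂²v/∂x² + 14.84∂²v/∂x∂y - 8∂²v/∂y² - 38.14∂v/∂x + 71.765∂v/∂y = 0. Computing B² - 4AC with A = -13.15, B = 14.84, C = -8: discriminant = -200.5744 (negative). Answer: elliptic.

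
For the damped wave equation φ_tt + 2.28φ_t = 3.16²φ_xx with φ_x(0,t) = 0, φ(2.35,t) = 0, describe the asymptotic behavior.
φ → 0. Damping (γ=2.28) dissipates energy; oscillations decay exponentially.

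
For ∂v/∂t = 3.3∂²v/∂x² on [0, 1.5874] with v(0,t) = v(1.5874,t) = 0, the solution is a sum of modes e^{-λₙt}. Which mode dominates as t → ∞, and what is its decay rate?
Eigenvalues: λₙ = 3.3n²π²/1.5874².
First three modes:
  n=1: λ₁ = 3.3π²/1.5874² ≈ 12.925
  n=2: λ₂ = 13.2π²/1.5874² ≈ 51.701 (4× faster decay)
  n=3: λ₃ = 29.7π²/1.5874² ≈ 116.328 (9× faster decay)
As t → ∞, higher modes decay exponentially faster. The n=1 mode dominates: v ~ c₁ sin(πx/1.5874) e^{-λ₁t}.
Decay rate: λ₁ = 3.3π²/1.5874² ≈ 12.925.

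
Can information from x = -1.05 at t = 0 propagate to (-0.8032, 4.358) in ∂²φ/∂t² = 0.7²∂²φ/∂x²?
Yes. The domain of dependence is [-3.8538, 2.2474], and -1.05 ∈ [-3.8538, 2.2474].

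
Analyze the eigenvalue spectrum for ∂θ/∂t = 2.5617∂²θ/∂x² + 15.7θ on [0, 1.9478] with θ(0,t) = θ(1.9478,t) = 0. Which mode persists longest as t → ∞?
Eigenvalues: λₙ = 2.5617n²π²/1.9478² - 15.7.
First three modes:
  n=1: λ₁ = 2.5617π²/1.9478² - 15.7 ≈ -9.036
  n=2: λ₂ = 10.2468π²/1.9478² - 15.7 ≈ 10.956
  n=3: λ₃ = 23.0553π²/1.9478² - 15.7 ≈ 44.277
Since 2.5617π²/1.9478² ≈ 6.664 < 15.7, λ₁ < 0.
The n=1 mode grows fastest (−λₙ is largest for n=1) → dominates.
Asymptotic: θ ~ c₁ sin(πx/1.9478) e^{9.036t} (exponential growth at rate −λ₁ ≈ 9.036).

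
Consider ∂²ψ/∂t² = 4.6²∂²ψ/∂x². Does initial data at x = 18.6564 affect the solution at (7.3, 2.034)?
No. The domain of dependence is [-2.0564, 16.6564], and 18.6564 is outside this interval.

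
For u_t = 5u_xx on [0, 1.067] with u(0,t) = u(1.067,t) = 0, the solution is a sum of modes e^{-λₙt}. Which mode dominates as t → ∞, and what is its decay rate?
Eigenvalues: λₙ = 5n²π²/1.067².
First three modes:
  n=1: λ₁ = 5π²/1.067² ≈ 43.345
  n=2: λ₂ = 20π²/1.067² ≈ 173.381 (4× faster decay)
  n=3: λ₃ = 45π²/1.067² ≈ 390.107 (9× faster decay)
As t → ∞, higher modes decay exponentially faster. The n=1 mode dominates: u ~ c₁ sin(πx/1.067) e^{-λ₁t}.
Decay rate: λ₁ = 5π²/1.067² ≈ 43.345.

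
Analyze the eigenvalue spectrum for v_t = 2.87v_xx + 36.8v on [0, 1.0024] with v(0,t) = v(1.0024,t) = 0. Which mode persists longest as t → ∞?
Eigenvalues: λₙ = 2.87n²π²/1.0024² - 36.8.
First three modes:
  n=1: λ₁ = 2.87π²/1.0024² - 36.8 ≈ -8.61
  n=2: λ₂ = 11.48π²/1.0024² - 36.8 ≈ 75.961
  n=3: λ₃ = 25.83π²/1.0024² - 36.8 ≈ 216.913
Since 2.87π²/1.0024² ≈ 28.19 < 36.8, λ₁ < 0.
The n=1 mode grows fastest (−λₙ is largest for n=1) → dominates.
Asymptotic: v ~ c₁ sin(πx/1.0024) e^{8.61t} (exponential growth at rate −λ₁ ≈ 8.61).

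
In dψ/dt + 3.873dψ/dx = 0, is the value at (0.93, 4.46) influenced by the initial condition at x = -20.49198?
No. Only data at x = -16.34358 affects (0.93, 4.46). Advection has one-way propagation along characteristics.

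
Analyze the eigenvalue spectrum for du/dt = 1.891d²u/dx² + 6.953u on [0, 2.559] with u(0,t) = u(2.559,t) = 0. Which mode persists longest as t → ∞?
Eigenvalues: λₙ = 1.891n²π²/2.559² - 6.953.
First three modes:
  n=1: λ₁ = 1.891π²/2.559² - 6.953 ≈ -4.103
  n=2: λ₂ = 7.564π²/2.559² - 6.953 ≈ 4.447
  n=3: λ₃ = 17.019π²/2.559² - 6.953 ≈ 18.697
Since 1.891π²/2.559² ≈ 2.85 < 6.953, λ₁ < 0.
The n=1 mode grows fastest (−λₙ is largest for n=1) → dominates.
Asymptotic: u ~ c₁ sin(πx/2.559) e^{4.103t} (exponential growth at rate −λ₁ ≈ 4.103).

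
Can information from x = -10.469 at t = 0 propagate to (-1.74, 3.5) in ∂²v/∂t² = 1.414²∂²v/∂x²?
No. The domain of dependence is [-6.689, 3.209], and -10.469 is outside this interval.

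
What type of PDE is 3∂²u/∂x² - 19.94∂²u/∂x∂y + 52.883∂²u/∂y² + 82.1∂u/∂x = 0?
With A = 3, B = -19.94, C = 52.883, the discriminant is -236.9924. This is an elliptic PDE.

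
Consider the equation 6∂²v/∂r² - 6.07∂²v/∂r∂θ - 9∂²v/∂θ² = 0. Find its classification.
Hyperbolic. (A = 6, B = -6.07, C = -9 gives B² - 4AC = 252.8449.)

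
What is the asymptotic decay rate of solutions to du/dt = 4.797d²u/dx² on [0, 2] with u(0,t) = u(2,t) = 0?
Eigenvalues: λₙ = 4.797n²π²/2².
First three modes:
  n=1: λ₁ = 4.797π²/2² ≈ 11.836
  n=2: λ₂ = 19.188π²/2² ≈ 47.344 (4× faster decay)
  n=3: λ₃ = 43.173π²/2² ≈ 106.525 (9× faster decay)
As t → ∞, higher modes decay exponentially faster. The n=1 mode dominates: u ~ c₁ sin(πx/2) e^{-λ₁t}.
Decay rate: λ₁ = 4.797π²/2² ≈ 11.836.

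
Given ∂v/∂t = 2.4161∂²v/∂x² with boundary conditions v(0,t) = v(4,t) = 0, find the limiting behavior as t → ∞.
v → 0. Heat diffuses out through both boundaries.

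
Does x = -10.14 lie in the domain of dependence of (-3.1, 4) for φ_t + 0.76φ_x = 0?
No. Only data at x = -6.14 affects (-3.1, 4). Advection has one-way propagation along characteristics.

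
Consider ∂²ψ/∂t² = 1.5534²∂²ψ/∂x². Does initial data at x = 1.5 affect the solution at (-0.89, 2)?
Yes. The domain of dependence is [-3.9968, 2.2168], and 1.5 ∈ [-3.9968, 2.2168].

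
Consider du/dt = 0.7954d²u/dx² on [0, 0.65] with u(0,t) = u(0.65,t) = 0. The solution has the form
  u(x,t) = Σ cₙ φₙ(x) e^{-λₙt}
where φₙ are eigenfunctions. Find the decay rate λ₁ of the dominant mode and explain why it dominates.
Eigenvalues: λₙ = 0.7954n²π²/0.65².
First three modes:
  n=1: λ₁ = 0.7954π²/0.65² ≈ 18.581
  n=2: λ₂ = 3.1816π²/0.65² ≈ 74.322 (4× faster decay)
  n=3: λ₃ = 7.1586π²/0.65² ≈ 167.225 (9× faster decay)
As t → ∞, higher modes decay exponentially faster. The n=1 mode dominates: u ~ c₁ sin(πx/0.65) e^{-λ₁t}.
Decay rate: λ₁ = 0.7954π²/0.65² ≈ 18.581.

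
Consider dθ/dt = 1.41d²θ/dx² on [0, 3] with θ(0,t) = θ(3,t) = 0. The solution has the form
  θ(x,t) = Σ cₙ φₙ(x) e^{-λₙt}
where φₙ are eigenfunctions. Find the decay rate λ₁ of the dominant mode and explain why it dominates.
Eigenvalues: λₙ = 1.41n²π²/3².
First three modes:
  n=1: λ₁ = 1.41π²/3² ≈ 1.546
  n=2: λ₂ = 5.64π²/3² ≈ 6.185 (4× faster decay)
  n=3: λ₃ = 12.69π²/3² ≈ 13.916 (9× faster decay)
As t → ∞, higher modes decay exponentially faster. The n=1 mode dominates: θ ~ c₁ sin(πx/3) e^{-λ₁t}.
Decay rate: λ₁ = 1.41π²/3² ≈ 1.546.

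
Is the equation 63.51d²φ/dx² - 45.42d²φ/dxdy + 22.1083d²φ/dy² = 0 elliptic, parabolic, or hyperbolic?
Computing B² - 4AC with A = 63.51, B = -45.42, C = 22.1083: discriminant = -3553.416132 (negative). Answer: elliptic.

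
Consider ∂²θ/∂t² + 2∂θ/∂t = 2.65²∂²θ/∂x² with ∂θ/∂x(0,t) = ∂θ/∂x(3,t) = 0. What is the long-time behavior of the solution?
As t → ∞, θ → constant (steady state). Damping (γ=2) dissipates the nonconstant modes; with Neumann BCs the spatial average obeys M''+γM'=0 and tends to a finite limit.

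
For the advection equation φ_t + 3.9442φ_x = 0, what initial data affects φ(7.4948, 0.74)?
A single point: x = 4.576092. The characteristic through (7.4948, 0.74) is x - 3.9442t = const, so x = 7.4948 - 3.9442·0.74 = 4.576092.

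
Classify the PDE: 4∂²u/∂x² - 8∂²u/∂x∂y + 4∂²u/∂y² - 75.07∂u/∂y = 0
A = 4, B = -8, C = 4. Discriminant B² - 4AC = 0. Since 0 = 0, parabolic.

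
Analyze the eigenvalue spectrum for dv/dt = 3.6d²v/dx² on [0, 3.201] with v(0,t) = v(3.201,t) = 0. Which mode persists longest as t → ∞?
Eigenvalues: λₙ = 3.6n²π²/3.201².
First three modes:
  n=1: λ₁ = 3.6π²/3.201² ≈ 3.468
  n=2: λ₂ = 14.4π²/3.201² ≈ 13.87 (4× faster decay)
  n=3: λ₃ = 32.4π²/3.201² ≈ 31.209 (9× faster decay)
As t → ∞, higher modes decay exponentially faster. The n=1 mode dominates: v ~ c₁ sin(πx/3.201) e^{-λ₁t}.
Decay rate: λ₁ = 3.6π²/3.201² ≈ 3.468.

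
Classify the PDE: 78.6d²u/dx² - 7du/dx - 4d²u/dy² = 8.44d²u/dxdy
Rewriting in standard form: 78.6d²u/dx² - 8.44d²u/dxdy - 4d²u/dy² - 7du/dx = 0. A = 78.6, B = -8.44, C = -4. Discriminant B² - 4AC = 1328.8336. Since 1328.8336 > 0, hyperbolic.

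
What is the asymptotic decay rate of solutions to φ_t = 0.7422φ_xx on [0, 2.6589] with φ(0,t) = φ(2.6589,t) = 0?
Eigenvalues: λₙ = 0.7422n²π²/2.6589².
First three modes:
  n=1: λ₁ = 0.7422π²/2.6589² ≈ 1.036
  n=2: λ₂ = 2.9688π²/2.6589² ≈ 4.145 (4× faster decay)
  n=3: λ₃ = 6.6798π²/2.6589² ≈ 9.325 (9× faster decay)
As t → ∞, higher modes decay exponentially faster. The n=1 mode dominates: φ ~ c₁ sin(πx/2.6589) e^{-λ₁t}.
Decay rate: λ₁ = 0.7422π²/2.6589² ≈ 1.036.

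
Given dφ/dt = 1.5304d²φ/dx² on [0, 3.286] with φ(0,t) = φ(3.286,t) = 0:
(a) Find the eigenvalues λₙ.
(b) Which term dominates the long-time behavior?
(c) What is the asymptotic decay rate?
Eigenvalues: λₙ = 1.5304n²π²/3.286².
First three modes:
  n=1: λ₁ = 1.5304π²/3.286² ≈ 1.399
  n=2: λ₂ = 6.1216π²/3.286² ≈ 5.595 (4× faster decay)
  n=3: λ₃ = 13.7736π²/3.286² ≈ 12.59 (9× faster decay)
As t → ∞, higher modes decay exponentially faster. The n=1 mode dominates: φ ~ c₁ sin(πx/3.286) e^{-λ₁t}.
Decay rate: λ₁ = 1.5304π²/3.286² ≈ 1.399.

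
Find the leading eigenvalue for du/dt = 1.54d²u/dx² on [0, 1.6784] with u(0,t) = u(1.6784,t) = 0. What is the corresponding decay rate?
Eigenvalues: λₙ = 1.54n²π²/1.6784².
First three modes:
  n=1: λ₁ = 1.54π²/1.6784² ≈ 5.395
  n=2: λ₂ = 6.16π²/1.6784² ≈ 21.582 (4× faster decay)
  n=3: λ₃ = 13.86π²/1.6784² ≈ 48.559 (9× faster decay)
As t → ∞, higher modes decay exponentially faster. The n=1 mode dominates: u ~ c₁ sin(πx/1.6784) e^{-λ₁t}.
Decay rate: λ₁ = 1.54π²/1.6784² ≈ 5.395.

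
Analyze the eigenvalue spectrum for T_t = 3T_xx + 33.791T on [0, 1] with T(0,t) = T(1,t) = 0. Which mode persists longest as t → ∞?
Eigenvalues: λₙ = 3n²π²/1² - 33.791.
First three modes:
  n=1: λ₁ = 3π² - 33.791 ≈ -4.182
  n=2: λ₂ = 12π² - 33.791 ≈ 84.644
  n=3: λ₃ = 27π² - 33.791 ≈ 232.688
Since 3π² ≈ 29.609 < 33.791, λ₁ < 0.
The n=1 mode grows fastest (−λₙ is largest for n=1) → dominates.
Asymptotic: T ~ c₁ sin(πx/1) e^{4.182t} (exponential growth at rate −λ₁ ≈ 4.182).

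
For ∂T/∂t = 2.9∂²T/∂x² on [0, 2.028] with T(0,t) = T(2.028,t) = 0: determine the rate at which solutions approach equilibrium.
Eigenvalues: λₙ = 2.9n²π²/2.028².
First three modes:
  n=1: λ₁ = 2.9π²/2.028² ≈ 6.959
  n=2: λ₂ = 11.6π²/2.028² ≈ 27.837 (4× faster decay)
  n=3: λ₃ = 26.1π²/2.028² ≈ 62.633 (9× faster decay)
As t → ∞, higher modes decay exponentially faster. The n=1 mode dominates: T ~ c₁ sin(πx/2.028) e^{-λ₁t}.
Decay rate: λ₁ = 2.9π²/2.028² ≈ 6.959.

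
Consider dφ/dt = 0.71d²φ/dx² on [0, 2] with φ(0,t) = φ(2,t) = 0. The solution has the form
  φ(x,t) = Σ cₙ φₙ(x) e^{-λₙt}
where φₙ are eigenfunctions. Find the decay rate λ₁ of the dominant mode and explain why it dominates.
Eigenvalues: λₙ = 0.71n²π²/2².
First three modes:
  n=1: λ₁ = 0.71π²/2² ≈ 1.752
  n=2: λ₂ = 2.84π²/2² ≈ 7.007 (4× faster decay)
  n=3: λ₃ = 6.39π²/2² ≈ 15.767 (9× faster decay)
As t → ∞, higher modes decay exponentially faster. The n=1 mode dominates: φ ~ c₁ sin(πx/2) e^{-λ₁t}.
Decay rate: λ₁ = 0.71π²/2² ≈ 1.752.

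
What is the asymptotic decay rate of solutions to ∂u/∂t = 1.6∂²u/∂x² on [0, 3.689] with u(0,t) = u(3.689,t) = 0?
Eigenvalues: λₙ = 1.6n²π²/3.689².
First three modes:
  n=1: λ₁ = 1.6π²/3.689² ≈ 1.16
  n=2: λ₂ = 6.4π²/3.689² ≈ 4.642 (4× faster decay)
  n=3: λ₃ = 14.4π²/3.689² ≈ 10.443 (9× faster decay)
As t → ∞, higher modes decay exponentially faster. The n=1 mode dominates: u ~ c₁ sin(πx/3.689) e^{-λ₁t}.
Decay rate: λ₁ = 1.6π²/3.689² ≈ 1.16.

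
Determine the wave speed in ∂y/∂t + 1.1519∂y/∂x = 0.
Speed = 1.1519. Information travels along x - 1.1519t = const (rightward).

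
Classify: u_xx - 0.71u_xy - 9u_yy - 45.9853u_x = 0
Hyperbolic (discriminant = 36.5041).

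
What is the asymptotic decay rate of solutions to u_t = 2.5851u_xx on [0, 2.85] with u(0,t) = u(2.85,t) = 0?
Eigenvalues: λₙ = 2.5851n²π²/2.85².
First three modes:
  n=1: λ₁ = 2.5851π²/2.85² ≈ 3.141
  n=2: λ₂ = 10.3404π²/2.85² ≈ 12.565 (4× faster decay)
  n=3: λ₃ = 23.2659π²/2.85² ≈ 28.27 (9× faster decay)
As t → ∞, higher modes decay exponentially faster. The n=1 mode dominates: u ~ c₁ sin(πx/2.85) e^{-λ₁t}.
Decay rate: λ₁ = 2.5851π²/2.85² ≈ 3.141.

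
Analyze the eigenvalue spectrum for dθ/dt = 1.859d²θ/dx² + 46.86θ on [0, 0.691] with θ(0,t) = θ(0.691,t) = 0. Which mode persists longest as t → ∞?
Eigenvalues: λₙ = 1.859n²π²/0.691² - 46.86.
First three modes:
  n=1: λ₁ = 1.859π²/0.691² - 46.86 ≈ -8.434
  n=2: λ₂ = 7.436π²/0.691² - 46.86 ≈ 106.843
  n=3: λ₃ = 16.731π²/0.691² - 46.86 ≈ 298.972
Since 1.859π²/0.691² ≈ 38.426 < 46.86, λ₁ < 0.
The n=1 mode grows fastest (−λₙ is largest for n=1) → dominates.
Asymptotic: θ ~ c₁ sin(πx/0.691) e^{8.434t} (exponential growth at rate −λ₁ ≈ 8.434).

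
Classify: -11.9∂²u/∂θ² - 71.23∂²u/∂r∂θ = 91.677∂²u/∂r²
Rewriting in standard form: -91.677∂²u/∂r² - 71.23∂²u/∂r∂θ - 11.9∂²u/∂θ² = 0. Hyperbolic (discriminant = 709.8877).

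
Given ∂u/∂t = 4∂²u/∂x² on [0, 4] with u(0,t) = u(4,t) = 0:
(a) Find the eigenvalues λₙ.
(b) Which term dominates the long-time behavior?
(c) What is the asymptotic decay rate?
Eigenvalues: λₙ = 4n²π²/4².
First three modes:
  n=1: λ₁ = 4π²/4² ≈ 2.467
  n=2: λ₂ = 16π²/4² ≈ 9.87 (4× faster decay)
  n=3: λ₃ = 36π²/4² ≈ 22.207 (9× faster decay)
As t → ∞, higher modes decay exponentially faster. The n=1 mode dominates: u ~ c₁ sin(πx/4) e^{-λ₁t}.
Decay rate: λ₁ = 4π²/4² ≈ 2.467.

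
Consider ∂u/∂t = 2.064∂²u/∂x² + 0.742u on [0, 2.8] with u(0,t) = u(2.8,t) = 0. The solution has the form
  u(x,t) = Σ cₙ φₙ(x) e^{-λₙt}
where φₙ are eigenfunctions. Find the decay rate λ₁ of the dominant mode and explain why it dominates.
Eigenvalues: λₙ = 2.064n²π²/2.8² - 0.742.
First three modes:
  n=1: λ₁ = 2.064π²/2.8² - 0.742 ≈ 1.856
  n=2: λ₂ = 8.256π²/2.8² - 0.742 ≈ 9.651
  n=3: λ₃ = 18.576π²/2.8² - 0.742 ≈ 22.643
Since 2.064π²/2.8² ≈ 2.598 > 0.742, all λₙ > 0.
The n=1 mode decays slowest → dominates as t → ∞.
Asymptotic: u ~ c₁ sin(πx/2.8) e^{-λ₁t} with decay rate λ₁ ≈ 1.856.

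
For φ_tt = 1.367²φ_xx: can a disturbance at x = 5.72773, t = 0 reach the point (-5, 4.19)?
No. The domain of dependence is [-10.72773, 0.72773], and 5.72773 is outside this interval.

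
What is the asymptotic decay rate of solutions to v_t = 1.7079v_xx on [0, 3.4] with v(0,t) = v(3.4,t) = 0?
Eigenvalues: λₙ = 1.7079n²π²/3.4².
First three modes:
  n=1: λ₁ = 1.7079π²/3.4² ≈ 1.458
  n=2: λ₂ = 6.8316π²/3.4² ≈ 5.833 (4× faster decay)
  n=3: λ₃ = 15.3711π²/3.4² ≈ 13.123 (9× faster decay)
As t → ∞, higher modes decay exponentially faster. The n=1 mode dominates: v ~ c₁ sin(πx/3.4) e^{-λ₁t}.
Decay rate: λ₁ = 1.7079π²/3.4² ≈ 1.458.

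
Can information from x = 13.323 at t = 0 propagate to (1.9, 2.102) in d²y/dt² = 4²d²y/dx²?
No. The domain of dependence is [-6.508, 10.308], and 13.323 is outside this interval.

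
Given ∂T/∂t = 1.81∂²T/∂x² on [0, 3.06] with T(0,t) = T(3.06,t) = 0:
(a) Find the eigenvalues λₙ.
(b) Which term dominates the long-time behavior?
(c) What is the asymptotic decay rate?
Eigenvalues: λₙ = 1.81n²π²/3.06².
First three modes:
  n=1: λ₁ = 1.81π²/3.06² ≈ 1.908
  n=2: λ₂ = 7.24π²/3.06² ≈ 7.631 (4× faster decay)
  n=3: λ₃ = 16.29π²/3.06² ≈ 17.17 (9× faster decay)
As t → ∞, higher modes decay exponentially faster. The n=1 mode dominates: T ~ c₁ sin(πx/3.06) e^{-λ₁t}.
Decay rate: λ₁ = 1.81π²/3.06² ≈ 1.908.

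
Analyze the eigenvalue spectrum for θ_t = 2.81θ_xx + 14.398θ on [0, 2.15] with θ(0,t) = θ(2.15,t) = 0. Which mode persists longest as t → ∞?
Eigenvalues: λₙ = 2.81n²π²/2.15² - 14.398.
First three modes:
  n=1: λ₁ = 2.81π²/2.15² - 14.398 ≈ -8.398
  n=2: λ₂ = 11.24π²/2.15² - 14.398 ≈ 9.601
  n=3: λ₃ = 25.29π²/2.15² - 14.398 ≈ 39.599
Since 2.81π²/2.15² ≈ 6 < 14.398, λ₁ < 0.
The n=1 mode grows fastest (−λₙ is largest for n=1) → dominates.
Asymptotic: θ ~ c₁ sin(πx/2.15) e^{8.398t} (exponential growth at rate −λ₁ ≈ 8.398).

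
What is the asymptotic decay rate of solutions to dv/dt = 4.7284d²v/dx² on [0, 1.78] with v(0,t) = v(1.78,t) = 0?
Eigenvalues: λₙ = 4.7284n²π²/1.78².
First three modes:
  n=1: λ₁ = 4.7284π²/1.78² ≈ 14.729
  n=2: λ₂ = 18.9136π²/1.78² ≈ 58.916 (4× faster decay)
  n=3: λ₃ = 42.5556π²/1.78² ≈ 132.561 (9× faster decay)
As t → ∞, higher modes decay exponentially faster. The n=1 mode dominates: v ~ c₁ sin(πx/1.78) e^{-λ₁t}.
Decay rate: λ₁ = 4.7284π²/1.78² ≈ 14.729.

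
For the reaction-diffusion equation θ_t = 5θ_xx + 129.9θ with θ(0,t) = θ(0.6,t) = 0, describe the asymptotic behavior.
θ → 0. Diffusion dominates reaction (r=129.9 < κπ²/L²≈137.08); solution decays.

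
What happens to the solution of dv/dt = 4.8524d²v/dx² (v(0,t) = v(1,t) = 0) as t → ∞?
v → 0. Heat diffuses out through both boundaries.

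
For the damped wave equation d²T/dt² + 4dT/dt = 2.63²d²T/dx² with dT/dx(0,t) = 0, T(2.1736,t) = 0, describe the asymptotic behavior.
T → 0. Damping (γ=4) dissipates energy; oscillations decay exponentially.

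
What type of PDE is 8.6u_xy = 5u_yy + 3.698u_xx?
Rewriting in standard form: -3.698u_xx + 8.6u_xy - 5u_yy = 0. With A = -3.698, B = 8.6, C = -5, the discriminant is 0. This is a parabolic PDE.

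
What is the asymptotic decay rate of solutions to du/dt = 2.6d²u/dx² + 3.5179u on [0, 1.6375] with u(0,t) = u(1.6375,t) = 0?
Eigenvalues: λₙ = 2.6n²π²/1.6375² - 3.5179.
First three modes:
  n=1: λ₁ = 2.6π²/1.6375² - 3.5179 ≈ 6.052
  n=2: λ₂ = 10.4π²/1.6375² - 3.5179 ≈ 34.762
  n=3: λ₃ = 23.4π²/1.6375² - 3.5179 ≈ 82.612
Since 2.6π²/1.6375² ≈ 9.57 > 3.5179, all λₙ > 0.
The n=1 mode decays slowest → dominates as t → ∞.
Asymptotic: u ~ c₁ sin(πx/1.6375) e^{-λ₁t} with decay rate λ₁ ≈ 6.052.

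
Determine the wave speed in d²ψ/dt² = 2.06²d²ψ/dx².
Speed = 2.06. Information travels along characteristics x = x₀ ± 2.06t.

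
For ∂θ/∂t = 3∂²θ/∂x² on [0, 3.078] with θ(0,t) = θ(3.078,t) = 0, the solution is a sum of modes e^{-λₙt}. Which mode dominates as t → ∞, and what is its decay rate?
Eigenvalues: λₙ = 3n²π²/3.078².
First three modes:
  n=1: λ₁ = 3π²/3.078² ≈ 3.125
  n=2: λ₂ = 12π²/3.078² ≈ 12.501 (4× faster decay)
  n=3: λ₃ = 27π²/3.078² ≈ 28.127 (9× faster decay)
As t → ∞, higher modes decay exponentially faster. The n=1 mode dominates: θ ~ c₁ sin(πx/3.078) e^{-λ₁t}.
Decay rate: λ₁ = 3π²/3.078² ≈ 3.125.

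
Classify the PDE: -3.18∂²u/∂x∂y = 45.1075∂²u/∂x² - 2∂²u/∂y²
Rewriting in standard form: -45.1075∂²u/∂x² - 3.18∂²u/∂x∂y + 2∂²u/∂y² = 0. A = -45.1075, B = -3.18, C = 2. Discriminant B² - 4AC = 370.9724. Since 370.9724 > 0, hyperbolic.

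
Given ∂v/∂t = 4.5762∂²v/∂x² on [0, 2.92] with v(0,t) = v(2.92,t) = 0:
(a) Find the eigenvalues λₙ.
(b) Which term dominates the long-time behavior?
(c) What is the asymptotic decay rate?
Eigenvalues: λₙ = 4.5762n²π²/2.92².
First three modes:
  n=1: λ₁ = 4.5762π²/2.92² ≈ 5.297
  n=2: λ₂ = 18.3048π²/2.92² ≈ 21.188 (4× faster decay)
  n=3: λ₃ = 41.1858π²/2.92² ≈ 47.674 (9× faster decay)
As t → ∞, higher modes decay exponentially faster. The n=1 mode dominates: v ~ c₁ sin(πx/2.92) e^{-λ₁t}.
Decay rate: λ₁ = 4.5762π²/2.92² ≈ 5.297.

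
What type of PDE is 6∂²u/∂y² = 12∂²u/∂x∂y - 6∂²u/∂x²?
Rewriting in standard form: 6∂²u/∂x² - 12∂²u/∂x∂y + 6∂²u/∂y² = 0. With A = 6, B = -12, C = 6, the discriminant is 0. This is a parabolic PDE.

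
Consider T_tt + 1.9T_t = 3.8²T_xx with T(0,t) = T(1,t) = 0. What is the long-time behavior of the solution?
As t → ∞, T → 0. Damping (γ=1.9) dissipates energy; oscillations decay exponentially.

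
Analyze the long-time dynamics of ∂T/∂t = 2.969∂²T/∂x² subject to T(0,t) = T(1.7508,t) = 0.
Long-time behavior: T → 0. Heat diffuses out through both boundaries.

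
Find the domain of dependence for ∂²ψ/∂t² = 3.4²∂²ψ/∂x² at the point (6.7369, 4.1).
Domain of dependence: [-7.2031, 20.6769]. Signals travel at speed 3.4, so data within |x - 6.7369| ≤ 3.4·4.1 = 13.94 can reach the point.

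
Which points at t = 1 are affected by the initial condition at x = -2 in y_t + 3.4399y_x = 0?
At x = 1.4399. The characteristic carries data from (-2, 0) to (1.4399, 1).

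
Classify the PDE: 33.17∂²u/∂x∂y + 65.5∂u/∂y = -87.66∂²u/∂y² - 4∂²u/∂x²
Rewriting in standard form: 4∂²u/∂x² + 33.17∂²u/∂x∂y + 87.66∂²u/∂y² + 65.5∂u/∂y = 0. A = 4, B = 33.17, C = 87.66. Discriminant B² - 4AC = -302.3111. Since -302.3111 < 0, elliptic.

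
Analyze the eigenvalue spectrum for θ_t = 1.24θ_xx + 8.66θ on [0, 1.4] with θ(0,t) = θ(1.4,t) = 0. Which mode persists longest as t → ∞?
Eigenvalues: λₙ = 1.24n²π²/1.4² - 8.66.
First three modes:
  n=1: λ₁ = 1.24π²/1.4² - 8.66 ≈ -2.416
  n=2: λ₂ = 4.96π²/1.4² - 8.66 ≈ 16.316
  n=3: λ₃ = 11.16π²/1.4² - 8.66 ≈ 47.536
Since 1.24π²/1.4² ≈ 6.244 < 8.66, λ₁ < 0.
The n=1 mode grows fastest (−λₙ is largest for n=1) → dominates.
Asymptotic: θ ~ c₁ sin(πx/1.4) e^{2.416t} (exponential growth at rate −λ₁ ≈ 2.416).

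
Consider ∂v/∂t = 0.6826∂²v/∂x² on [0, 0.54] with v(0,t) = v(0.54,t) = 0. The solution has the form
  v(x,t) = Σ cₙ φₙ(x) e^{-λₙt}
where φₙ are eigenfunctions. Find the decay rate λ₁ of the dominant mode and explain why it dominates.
Eigenvalues: λₙ = 0.6826n²π²/0.54².
First three modes:
  n=1: λ₁ = 0.6826π²/0.54² ≈ 23.104
  n=2: λ₂ = 2.7304π²/0.54² ≈ 92.414 (4× faster decay)
  n=3: λ₃ = 6.1434π²/0.54² ≈ 207.932 (9× faster decay)
As t → ∞, higher modes decay exponentially faster. The n=1 mode dominates: v ~ c₁ sin(πx/0.54) e^{-λ₁t}.
Decay rate: λ₁ = 0.6826π²/0.54² ≈ 23.104.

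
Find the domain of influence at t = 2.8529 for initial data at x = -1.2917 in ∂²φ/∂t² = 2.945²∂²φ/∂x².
Domain of influence: [-9.6934905, 7.1100905]. Data at x = -1.2917 spreads outward at speed 2.945.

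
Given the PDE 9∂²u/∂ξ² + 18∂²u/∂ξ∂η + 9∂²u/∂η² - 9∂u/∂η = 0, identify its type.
The second-order coefficients are A = 9, B = 18, C = 9. Since B² - 4AC = 0 = 0, this is a parabolic PDE.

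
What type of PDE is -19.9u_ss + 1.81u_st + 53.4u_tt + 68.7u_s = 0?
With A = -19.9, B = 1.81, C = 53.4, the discriminant is 4253.9161. This is a hyperbolic PDE.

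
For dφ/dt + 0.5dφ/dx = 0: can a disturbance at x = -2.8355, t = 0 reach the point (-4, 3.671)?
No. Only data at x = -5.8355 affects (-4, 3.671). Advection has one-way propagation along characteristics.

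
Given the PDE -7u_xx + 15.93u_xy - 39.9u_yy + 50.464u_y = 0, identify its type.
The second-order coefficients are A = -7, B = 15.93, C = -39.9. Since B² - 4AC = -863.4351 < 0, this is an elliptic PDE.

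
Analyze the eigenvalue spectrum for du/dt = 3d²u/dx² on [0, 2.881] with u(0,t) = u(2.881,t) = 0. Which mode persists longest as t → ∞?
Eigenvalues: λₙ = 3n²π²/2.881².
First three modes:
  n=1: λ₁ = 3π²/2.881² ≈ 3.567
  n=2: λ₂ = 12π²/2.881² ≈ 14.269 (4× faster decay)
  n=3: λ₃ = 27π²/2.881² ≈ 32.105 (9× faster decay)
As t → ∞, higher modes decay exponentially faster. The n=1 mode dominates: u ~ c₁ sin(πx/2.881) e^{-λ₁t}.
Decay rate: λ₁ = 3π²/2.881² ≈ 3.567.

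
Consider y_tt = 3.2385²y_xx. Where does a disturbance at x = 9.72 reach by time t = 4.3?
Domain of influence: [-4.20555, 23.64555]. Data at x = 9.72 spreads outward at speed 3.2385.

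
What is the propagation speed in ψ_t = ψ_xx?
Infinite. The heat equation is parabolic, not hyperbolic, so disturbances propagate instantly.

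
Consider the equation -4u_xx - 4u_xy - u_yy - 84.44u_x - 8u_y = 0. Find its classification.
Parabolic. (A = -4, B = -4, C = -1 gives B² - 4AC = 0.)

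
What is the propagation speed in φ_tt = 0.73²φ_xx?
Speed = 0.73. Information travels along characteristics x = x₀ ± 0.73t.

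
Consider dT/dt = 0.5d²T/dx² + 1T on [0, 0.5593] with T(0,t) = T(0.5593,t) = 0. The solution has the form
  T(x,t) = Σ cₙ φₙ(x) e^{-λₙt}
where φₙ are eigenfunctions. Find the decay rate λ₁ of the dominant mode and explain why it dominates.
Eigenvalues: λₙ = 0.5n²π²/0.5593² - 1.
First three modes:
  n=1: λ₁ = 0.5π²/0.5593² - 1 ≈ 14.775
  n=2: λ₂ = 2π²/0.5593² - 1 ≈ 62.102
  n=3: λ₃ = 4.5π²/0.5593² - 1 ≈ 140.979
Since 0.5π²/0.5593² ≈ 15.775 > 1, all λₙ > 0.
The n=1 mode decays slowest → dominates as t → ∞.
Asymptotic: T ~ c₁ sin(πx/0.5593) e^{-λ₁t} with decay rate λ₁ ≈ 14.775.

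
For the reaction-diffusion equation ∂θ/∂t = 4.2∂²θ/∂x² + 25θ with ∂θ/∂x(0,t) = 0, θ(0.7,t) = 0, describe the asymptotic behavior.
θ grows unboundedly. Reaction dominates diffusion (r=25 > κπ²/(4L²)≈21.15); solution grows exponentially.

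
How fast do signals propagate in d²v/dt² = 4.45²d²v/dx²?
Speed = 4.45. Information travels along characteristics x = x₀ ± 4.45t.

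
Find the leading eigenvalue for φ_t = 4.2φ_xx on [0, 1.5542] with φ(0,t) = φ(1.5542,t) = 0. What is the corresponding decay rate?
Eigenvalues: λₙ = 4.2n²π²/1.5542².
First three modes:
  n=1: λ₁ = 4.2π²/1.5542² ≈ 17.161
  n=2: λ₂ = 16.8π²/1.5542² ≈ 68.643 (4× faster decay)
  n=3: λ₃ = 37.8π²/1.5542² ≈ 154.446 (9× faster decay)
As t → ∞, higher modes decay exponentially faster. The n=1 mode dominates: φ ~ c₁ sin(πx/1.5542) e^{-λ₁t}.
Decay rate: λ₁ = 4.2π²/1.5542² ≈ 17.161.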